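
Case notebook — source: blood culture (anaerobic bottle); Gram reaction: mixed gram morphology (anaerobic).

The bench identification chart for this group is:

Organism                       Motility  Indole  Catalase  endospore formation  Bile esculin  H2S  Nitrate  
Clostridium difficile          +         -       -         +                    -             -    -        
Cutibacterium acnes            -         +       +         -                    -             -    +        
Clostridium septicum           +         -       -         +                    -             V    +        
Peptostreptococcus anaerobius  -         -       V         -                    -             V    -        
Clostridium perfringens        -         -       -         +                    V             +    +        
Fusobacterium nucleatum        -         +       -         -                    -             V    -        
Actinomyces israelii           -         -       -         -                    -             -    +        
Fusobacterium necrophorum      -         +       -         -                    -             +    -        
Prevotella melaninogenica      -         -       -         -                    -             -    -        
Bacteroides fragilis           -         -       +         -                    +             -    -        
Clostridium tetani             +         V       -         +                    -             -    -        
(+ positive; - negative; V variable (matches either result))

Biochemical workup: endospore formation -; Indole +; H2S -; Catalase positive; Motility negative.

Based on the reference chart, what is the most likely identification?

Catalase +: excludes 8 organisms — 3 left.
Indole +: excludes Peptostreptococcus anaerobius, Bacteroides fragilis — 1 left.
H2S -: the one remaining candidate is consistent.
endospore formation -: the one remaining candidate is consistent.
Motility -: the one remaining candidate is consistent.

Cutibacterium acnes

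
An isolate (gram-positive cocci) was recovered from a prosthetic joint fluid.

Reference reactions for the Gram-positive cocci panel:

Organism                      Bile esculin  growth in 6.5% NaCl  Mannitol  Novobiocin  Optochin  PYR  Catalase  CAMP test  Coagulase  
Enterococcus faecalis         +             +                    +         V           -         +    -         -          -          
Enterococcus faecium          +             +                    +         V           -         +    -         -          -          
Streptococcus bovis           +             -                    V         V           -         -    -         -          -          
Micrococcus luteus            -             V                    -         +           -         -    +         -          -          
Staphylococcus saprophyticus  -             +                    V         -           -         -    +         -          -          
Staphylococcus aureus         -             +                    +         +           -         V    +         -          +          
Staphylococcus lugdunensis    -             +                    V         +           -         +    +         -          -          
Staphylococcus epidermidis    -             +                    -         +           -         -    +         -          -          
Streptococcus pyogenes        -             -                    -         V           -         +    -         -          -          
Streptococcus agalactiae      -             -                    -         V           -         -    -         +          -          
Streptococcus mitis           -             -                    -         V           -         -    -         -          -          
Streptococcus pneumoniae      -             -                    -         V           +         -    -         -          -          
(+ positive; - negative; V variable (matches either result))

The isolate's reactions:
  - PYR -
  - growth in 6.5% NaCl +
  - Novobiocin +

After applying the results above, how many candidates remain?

3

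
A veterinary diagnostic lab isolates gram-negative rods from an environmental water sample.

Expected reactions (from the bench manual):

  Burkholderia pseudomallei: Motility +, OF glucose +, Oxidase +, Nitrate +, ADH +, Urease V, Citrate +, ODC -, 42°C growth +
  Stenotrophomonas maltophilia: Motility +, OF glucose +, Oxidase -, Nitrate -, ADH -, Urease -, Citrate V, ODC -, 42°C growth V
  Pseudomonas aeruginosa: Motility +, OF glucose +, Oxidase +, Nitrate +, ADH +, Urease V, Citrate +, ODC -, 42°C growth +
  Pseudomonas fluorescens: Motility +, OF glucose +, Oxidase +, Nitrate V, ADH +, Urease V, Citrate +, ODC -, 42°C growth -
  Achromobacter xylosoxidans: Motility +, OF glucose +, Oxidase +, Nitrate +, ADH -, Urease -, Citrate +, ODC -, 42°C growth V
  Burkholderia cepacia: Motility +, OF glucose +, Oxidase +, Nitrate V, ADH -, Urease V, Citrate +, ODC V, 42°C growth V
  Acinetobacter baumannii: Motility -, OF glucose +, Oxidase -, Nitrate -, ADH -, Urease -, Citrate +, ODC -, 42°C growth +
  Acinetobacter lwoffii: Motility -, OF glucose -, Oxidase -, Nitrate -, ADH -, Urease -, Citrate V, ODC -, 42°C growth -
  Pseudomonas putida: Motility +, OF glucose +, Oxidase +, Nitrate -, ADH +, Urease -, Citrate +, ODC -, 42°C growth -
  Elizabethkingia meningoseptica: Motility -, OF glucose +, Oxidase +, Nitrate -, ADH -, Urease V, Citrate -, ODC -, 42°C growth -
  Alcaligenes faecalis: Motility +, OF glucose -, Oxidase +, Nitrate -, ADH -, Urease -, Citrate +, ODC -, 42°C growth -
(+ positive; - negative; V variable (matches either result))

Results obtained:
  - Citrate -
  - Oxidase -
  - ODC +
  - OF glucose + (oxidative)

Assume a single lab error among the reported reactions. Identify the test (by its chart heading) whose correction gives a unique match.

As reported, no row in the chart matches all 4 reactions.
Reversing Citrate → still no organism matches.
Reversing ODC (to -) → unique match: Stenotrophomonas maltophilia.
Reversing Oxidase → still no organism matches.
Reversing OF glucose → still no organism matches.

ODC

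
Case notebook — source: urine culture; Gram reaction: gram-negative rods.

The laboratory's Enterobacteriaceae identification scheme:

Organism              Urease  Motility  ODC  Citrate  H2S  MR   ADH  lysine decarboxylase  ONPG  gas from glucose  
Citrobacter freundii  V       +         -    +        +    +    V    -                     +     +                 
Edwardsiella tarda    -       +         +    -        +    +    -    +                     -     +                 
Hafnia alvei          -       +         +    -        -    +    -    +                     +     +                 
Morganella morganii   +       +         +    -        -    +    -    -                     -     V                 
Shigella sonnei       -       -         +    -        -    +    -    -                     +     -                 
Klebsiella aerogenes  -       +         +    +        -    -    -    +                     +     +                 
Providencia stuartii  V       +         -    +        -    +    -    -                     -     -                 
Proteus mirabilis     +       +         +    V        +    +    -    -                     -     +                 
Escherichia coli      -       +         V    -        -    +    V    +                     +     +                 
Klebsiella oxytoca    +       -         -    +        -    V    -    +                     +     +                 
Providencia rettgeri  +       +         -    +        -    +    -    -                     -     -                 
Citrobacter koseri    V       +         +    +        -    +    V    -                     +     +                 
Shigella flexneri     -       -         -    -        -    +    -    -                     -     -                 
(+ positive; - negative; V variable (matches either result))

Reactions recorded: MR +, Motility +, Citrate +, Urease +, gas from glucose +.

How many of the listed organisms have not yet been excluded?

3

Urease +: excludes 6 organisms — 7 left.
Citrate +: excludes Morganella morganii — 6 left.
MR +: all 6 remaining candidates are consistent.
Motility +: excludes Klebsiella oxytoca — 5 left.
gas from glucose +: excludes Providencia stuartii, Providencia rettgeri — 3 left.
Still consistent: Citrobacter freundii, Citrobacter koseri, Proteus mirabilis.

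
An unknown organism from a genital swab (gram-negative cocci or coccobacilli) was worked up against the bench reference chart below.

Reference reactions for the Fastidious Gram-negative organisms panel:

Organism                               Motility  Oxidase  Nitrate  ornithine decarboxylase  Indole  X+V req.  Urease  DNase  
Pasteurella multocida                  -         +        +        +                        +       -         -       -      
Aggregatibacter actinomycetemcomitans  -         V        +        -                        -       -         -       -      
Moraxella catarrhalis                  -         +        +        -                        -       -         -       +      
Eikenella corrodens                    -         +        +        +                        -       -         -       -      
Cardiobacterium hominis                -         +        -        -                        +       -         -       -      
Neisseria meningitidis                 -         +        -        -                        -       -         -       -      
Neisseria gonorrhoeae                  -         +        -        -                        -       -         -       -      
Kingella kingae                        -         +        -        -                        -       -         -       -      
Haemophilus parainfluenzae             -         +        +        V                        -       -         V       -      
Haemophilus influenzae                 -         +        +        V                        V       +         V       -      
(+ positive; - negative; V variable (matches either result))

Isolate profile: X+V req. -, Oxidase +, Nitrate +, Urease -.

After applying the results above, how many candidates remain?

Nitrate +: excludes Cardiobacterium hominis, Neisseria meningitidis, Neisseria gonorrhoeae, Kingella kingae — 6 left.
Urease -: all 6 remaining candidates are consistent.
Oxidase +: all 6 remaining candidates are consistent.
X+V req. -: excludes Haemophilus influenzae — 5 left.
Still consistent: Aggregatibacter actinomycetemcomitans, Eikenella corrodens, Haemophilus parainfluenzae, Moraxella catarrhalis, Pasteurella multocida.

5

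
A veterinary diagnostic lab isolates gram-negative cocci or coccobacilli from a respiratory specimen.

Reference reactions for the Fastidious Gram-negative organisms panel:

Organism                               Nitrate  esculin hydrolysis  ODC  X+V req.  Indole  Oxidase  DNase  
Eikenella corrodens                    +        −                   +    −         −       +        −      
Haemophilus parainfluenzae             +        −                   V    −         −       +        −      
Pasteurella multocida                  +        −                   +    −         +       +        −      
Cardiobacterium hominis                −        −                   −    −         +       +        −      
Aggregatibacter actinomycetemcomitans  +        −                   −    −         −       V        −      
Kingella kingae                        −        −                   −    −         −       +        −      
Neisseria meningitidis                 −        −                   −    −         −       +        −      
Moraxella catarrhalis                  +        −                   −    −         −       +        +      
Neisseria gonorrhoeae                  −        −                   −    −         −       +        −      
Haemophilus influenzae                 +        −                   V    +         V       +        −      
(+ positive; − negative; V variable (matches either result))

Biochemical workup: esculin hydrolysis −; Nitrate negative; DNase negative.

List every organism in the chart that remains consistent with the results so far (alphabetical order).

Cardiobacterium hominis, Kingella kingae, Neisseria gonorrhoeae, Neisseria meningitidis

esculin hydrolysis −: all 10 remaining candidates are consistent.
DNase −: excludes Moraxella catarrhalis — 9 left.
Nitrate −: excludes 5 organisms — 4 left.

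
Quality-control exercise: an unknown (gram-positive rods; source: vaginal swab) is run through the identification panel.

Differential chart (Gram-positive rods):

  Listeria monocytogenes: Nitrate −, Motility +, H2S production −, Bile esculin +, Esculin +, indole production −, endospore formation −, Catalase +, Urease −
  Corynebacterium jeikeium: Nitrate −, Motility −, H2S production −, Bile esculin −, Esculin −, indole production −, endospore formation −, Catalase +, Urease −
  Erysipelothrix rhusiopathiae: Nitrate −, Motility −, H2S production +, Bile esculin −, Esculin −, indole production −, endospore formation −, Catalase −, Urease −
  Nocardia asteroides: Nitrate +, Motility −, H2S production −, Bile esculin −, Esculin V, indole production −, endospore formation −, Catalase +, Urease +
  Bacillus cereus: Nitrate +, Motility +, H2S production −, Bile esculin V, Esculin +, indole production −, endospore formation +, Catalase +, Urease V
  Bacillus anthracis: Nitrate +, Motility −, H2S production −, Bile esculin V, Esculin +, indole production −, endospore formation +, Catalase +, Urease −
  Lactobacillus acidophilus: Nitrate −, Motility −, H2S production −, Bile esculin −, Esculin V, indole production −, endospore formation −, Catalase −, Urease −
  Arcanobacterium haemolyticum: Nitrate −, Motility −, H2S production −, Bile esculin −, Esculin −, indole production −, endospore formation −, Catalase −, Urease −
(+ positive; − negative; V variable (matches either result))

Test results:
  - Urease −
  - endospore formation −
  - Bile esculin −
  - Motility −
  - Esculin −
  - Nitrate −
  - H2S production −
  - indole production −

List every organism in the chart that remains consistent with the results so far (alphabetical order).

Arcanobacterium haemolyticum, Corynebacterium jeikeium, Lactobacillus acidophilus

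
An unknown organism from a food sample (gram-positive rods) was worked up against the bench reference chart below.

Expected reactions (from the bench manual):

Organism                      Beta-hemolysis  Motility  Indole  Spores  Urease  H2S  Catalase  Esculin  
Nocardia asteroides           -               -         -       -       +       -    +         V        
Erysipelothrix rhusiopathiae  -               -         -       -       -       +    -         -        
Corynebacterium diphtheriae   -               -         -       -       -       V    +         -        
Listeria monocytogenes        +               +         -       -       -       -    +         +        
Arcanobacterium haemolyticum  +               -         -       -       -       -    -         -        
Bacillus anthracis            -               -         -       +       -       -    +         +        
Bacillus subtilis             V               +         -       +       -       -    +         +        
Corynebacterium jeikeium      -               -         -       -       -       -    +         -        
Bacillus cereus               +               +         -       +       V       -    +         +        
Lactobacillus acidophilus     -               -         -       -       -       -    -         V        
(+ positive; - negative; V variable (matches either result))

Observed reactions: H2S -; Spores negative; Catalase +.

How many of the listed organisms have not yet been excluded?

4

Spores -: excludes Bacillus anthracis, Bacillus subtilis, Bacillus cereus — 7 left.
H2S -: excludes Erysipelothrix rhusiopathiae — 6 left.
Catalase +: excludes Arcanobacterium haemolyticum, Lactobacillus acidophilus — 4 left.
Still consistent: Corynebacterium diphtheriae, Corynebacterium jeikeium, Listeria monocytogenes, Nocardia asteroides.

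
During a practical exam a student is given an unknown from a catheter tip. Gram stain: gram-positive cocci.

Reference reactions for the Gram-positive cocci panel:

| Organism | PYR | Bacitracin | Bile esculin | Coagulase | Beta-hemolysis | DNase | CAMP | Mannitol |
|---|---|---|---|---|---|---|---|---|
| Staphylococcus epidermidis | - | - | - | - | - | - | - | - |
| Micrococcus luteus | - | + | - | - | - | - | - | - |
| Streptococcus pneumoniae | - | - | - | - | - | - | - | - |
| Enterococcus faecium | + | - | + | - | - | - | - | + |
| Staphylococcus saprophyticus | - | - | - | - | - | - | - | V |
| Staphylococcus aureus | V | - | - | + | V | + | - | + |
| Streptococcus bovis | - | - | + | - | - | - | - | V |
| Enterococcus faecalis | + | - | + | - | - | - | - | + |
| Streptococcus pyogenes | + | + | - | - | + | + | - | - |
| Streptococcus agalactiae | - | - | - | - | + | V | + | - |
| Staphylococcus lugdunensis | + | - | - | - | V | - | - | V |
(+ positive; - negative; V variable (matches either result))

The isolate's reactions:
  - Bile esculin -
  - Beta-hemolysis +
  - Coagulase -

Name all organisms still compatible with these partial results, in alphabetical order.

Staphylococcus lugdunensis, Streptococcus agalactiae, Streptococcus pyogenes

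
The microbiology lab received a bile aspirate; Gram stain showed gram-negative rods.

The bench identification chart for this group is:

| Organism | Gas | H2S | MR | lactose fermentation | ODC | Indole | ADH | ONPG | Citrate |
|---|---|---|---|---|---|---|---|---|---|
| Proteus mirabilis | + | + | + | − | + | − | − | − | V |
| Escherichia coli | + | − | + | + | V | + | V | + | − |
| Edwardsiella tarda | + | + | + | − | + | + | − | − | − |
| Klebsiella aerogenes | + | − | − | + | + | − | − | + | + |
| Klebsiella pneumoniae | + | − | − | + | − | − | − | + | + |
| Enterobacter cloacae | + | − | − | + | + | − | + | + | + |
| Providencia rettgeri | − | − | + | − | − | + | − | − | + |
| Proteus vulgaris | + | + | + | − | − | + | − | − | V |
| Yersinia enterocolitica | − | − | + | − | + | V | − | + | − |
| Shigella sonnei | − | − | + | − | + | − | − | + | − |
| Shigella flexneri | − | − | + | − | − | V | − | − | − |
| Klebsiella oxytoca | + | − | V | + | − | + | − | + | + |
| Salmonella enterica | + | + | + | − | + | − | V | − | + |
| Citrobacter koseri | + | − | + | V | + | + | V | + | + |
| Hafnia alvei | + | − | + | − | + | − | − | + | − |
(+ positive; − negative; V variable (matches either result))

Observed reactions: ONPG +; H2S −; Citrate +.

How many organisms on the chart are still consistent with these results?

5

Citrate +: excludes 6 organisms — 9 left.
H2S −: excludes Proteus mirabilis, Proteus vulgaris, Salmonella enterica — 6 left.
ONPG +: excludes Providencia rettgeri — 5 left.
Still consistent: Citrobacter koseri, Enterobacter cloacae, Klebsiella aerogenes, Klebsiella oxytoca, Klebsiella pneumoniae.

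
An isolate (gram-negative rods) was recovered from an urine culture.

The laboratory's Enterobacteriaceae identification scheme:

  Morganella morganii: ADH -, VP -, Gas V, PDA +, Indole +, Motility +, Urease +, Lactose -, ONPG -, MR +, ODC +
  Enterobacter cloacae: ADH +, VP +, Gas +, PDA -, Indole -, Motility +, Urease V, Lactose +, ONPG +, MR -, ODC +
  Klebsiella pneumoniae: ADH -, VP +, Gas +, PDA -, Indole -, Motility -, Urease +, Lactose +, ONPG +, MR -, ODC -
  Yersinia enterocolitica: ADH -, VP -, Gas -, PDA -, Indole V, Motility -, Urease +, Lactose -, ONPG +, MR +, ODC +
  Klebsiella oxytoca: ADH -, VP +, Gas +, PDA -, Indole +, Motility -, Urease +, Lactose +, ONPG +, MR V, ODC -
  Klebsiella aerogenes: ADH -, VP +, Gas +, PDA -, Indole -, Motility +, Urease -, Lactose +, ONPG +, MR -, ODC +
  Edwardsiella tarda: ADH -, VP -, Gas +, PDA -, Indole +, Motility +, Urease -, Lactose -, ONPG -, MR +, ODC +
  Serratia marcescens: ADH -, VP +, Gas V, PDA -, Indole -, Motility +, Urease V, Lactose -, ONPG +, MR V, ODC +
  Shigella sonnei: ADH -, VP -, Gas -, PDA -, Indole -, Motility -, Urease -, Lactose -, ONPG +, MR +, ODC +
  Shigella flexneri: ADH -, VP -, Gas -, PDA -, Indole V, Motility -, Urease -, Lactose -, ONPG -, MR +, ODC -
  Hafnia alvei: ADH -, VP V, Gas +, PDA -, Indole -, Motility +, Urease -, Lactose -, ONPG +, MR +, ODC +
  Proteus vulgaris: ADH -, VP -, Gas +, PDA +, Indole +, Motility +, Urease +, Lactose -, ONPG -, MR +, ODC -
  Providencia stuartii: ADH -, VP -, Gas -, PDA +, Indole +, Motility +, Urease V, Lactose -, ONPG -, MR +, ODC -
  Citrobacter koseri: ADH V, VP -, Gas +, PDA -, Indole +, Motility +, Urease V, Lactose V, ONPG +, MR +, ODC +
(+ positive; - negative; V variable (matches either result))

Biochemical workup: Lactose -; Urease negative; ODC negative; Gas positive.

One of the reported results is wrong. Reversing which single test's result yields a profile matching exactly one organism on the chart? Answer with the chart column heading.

Urease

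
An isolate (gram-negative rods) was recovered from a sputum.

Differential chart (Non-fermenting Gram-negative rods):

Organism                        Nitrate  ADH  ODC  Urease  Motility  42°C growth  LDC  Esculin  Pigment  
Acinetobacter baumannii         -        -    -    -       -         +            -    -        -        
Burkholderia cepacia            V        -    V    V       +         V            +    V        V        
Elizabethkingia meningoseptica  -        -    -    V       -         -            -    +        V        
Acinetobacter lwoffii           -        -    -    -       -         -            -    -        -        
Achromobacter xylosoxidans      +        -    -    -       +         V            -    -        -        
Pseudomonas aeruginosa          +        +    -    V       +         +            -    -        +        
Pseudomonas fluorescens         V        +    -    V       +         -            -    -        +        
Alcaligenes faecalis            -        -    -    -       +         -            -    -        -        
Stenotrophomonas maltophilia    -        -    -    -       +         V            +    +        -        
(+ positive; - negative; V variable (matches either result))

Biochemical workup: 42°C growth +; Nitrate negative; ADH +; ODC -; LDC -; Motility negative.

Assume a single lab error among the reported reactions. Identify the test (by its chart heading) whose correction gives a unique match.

ADH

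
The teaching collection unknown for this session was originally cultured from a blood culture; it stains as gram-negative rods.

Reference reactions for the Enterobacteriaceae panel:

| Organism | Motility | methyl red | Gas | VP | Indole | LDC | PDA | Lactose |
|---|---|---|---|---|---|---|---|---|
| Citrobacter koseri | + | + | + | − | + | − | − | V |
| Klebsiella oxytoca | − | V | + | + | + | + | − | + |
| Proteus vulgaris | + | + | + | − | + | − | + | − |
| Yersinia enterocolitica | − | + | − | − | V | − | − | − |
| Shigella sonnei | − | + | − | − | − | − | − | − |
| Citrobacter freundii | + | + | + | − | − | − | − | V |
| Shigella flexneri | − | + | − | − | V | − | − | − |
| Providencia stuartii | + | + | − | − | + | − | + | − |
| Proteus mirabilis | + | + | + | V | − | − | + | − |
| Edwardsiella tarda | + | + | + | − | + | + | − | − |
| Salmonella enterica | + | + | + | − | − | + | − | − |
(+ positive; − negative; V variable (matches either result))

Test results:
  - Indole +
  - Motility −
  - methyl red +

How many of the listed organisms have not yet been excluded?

Indole +: excludes Shigella sonnei, Citrobacter freundii, Proteus mirabilis, Salmonella enterica — 7 left.
Motility −: excludes Citrobacter koseri, Proteus vulgaris, Providencia stuartii, Edwardsiella tarda — 3 left.
methyl red +: all 3 remaining candidates are consistent.
Still consistent: Klebsiella oxytoca, Shigella flexneri, Yersinia enterocolitica.

3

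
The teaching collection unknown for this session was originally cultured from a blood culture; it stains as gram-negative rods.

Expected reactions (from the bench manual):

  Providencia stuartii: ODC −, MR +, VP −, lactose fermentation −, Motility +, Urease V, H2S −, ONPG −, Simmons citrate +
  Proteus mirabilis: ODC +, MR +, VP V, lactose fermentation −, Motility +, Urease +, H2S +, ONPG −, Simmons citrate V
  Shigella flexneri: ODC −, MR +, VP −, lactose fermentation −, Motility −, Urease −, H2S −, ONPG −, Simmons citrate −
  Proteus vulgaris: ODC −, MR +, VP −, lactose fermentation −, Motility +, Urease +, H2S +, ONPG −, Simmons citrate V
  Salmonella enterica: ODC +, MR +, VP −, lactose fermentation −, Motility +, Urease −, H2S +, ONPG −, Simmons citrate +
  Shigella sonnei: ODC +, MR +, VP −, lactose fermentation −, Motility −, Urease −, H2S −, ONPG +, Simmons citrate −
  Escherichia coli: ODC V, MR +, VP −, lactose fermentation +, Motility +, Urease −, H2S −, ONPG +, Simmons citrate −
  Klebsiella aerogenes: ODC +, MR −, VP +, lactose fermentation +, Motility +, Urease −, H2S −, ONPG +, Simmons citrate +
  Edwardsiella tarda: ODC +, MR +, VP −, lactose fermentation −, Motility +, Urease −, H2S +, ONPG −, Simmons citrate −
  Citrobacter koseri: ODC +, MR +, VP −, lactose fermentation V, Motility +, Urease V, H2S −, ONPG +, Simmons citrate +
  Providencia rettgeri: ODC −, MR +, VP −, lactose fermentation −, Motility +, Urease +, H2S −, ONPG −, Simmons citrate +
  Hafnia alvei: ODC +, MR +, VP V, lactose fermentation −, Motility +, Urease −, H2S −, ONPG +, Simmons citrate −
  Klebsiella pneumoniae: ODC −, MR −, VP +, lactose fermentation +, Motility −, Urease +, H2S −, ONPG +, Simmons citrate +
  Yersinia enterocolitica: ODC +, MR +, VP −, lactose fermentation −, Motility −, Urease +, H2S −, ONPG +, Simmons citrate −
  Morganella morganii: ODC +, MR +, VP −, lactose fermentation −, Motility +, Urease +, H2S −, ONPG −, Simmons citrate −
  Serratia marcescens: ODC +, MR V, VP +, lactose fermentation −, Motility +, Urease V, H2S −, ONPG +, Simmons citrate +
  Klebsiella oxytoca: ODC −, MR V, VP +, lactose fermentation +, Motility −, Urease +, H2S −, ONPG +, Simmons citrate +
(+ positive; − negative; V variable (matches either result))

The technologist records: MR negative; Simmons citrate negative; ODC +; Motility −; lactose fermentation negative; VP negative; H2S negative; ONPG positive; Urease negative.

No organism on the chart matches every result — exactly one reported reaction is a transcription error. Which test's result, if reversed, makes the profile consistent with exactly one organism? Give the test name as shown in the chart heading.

MR

As reported, no row in the chart matches all 9 reactions.
Reversing Urease → still no organism matches.
Reversing Motility → still no organism matches.
Reversing lactose fermentation → still no organism matches.
Reversing VP → still no organism matches.
Reversing H2S → still no organism matches.
Reversing Simmons citrate → still no organism matches.
Reversing ONPG → still no organism matches.
Reversing ODC → still no organism matches.
Reversing MR (to +) → unique match: Shigella sonnei.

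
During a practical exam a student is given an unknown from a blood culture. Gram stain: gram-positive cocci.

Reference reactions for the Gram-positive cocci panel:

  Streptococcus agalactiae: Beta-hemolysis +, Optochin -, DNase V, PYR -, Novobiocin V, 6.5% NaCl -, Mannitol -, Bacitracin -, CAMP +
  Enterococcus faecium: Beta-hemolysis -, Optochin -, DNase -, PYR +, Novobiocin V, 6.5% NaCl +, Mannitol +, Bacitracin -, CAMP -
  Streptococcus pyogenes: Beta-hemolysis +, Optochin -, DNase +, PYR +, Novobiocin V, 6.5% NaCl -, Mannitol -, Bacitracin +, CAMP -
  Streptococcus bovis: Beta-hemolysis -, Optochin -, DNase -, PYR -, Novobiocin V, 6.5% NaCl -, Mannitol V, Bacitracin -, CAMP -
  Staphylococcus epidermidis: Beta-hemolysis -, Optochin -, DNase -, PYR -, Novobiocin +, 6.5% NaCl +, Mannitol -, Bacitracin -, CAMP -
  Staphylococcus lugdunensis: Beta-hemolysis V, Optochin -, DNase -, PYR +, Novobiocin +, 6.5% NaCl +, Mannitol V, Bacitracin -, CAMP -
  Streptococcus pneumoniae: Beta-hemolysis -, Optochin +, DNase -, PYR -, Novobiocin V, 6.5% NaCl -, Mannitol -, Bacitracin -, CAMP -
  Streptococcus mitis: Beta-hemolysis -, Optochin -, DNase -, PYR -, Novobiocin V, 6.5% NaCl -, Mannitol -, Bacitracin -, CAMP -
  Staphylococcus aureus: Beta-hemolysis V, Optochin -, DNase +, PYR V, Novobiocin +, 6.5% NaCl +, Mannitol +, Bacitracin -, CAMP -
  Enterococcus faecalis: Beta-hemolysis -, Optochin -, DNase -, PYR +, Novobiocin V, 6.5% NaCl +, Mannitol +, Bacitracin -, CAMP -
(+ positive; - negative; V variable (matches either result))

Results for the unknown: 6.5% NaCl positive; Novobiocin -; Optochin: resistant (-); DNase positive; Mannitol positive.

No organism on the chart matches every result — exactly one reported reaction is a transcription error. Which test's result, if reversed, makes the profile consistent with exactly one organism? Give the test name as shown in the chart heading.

Novobiocin

As reported, no row in the chart matches all 5 reactions.
Reversing Optochin → still no organism matches.
Reversing DNase → 2 organisms match (not unique).
Reversing 6.5% NaCl → still no organism matches.
Reversing Novobiocin (to +) → unique match: Staphylococcus aureus.
Reversing Mannitol → still no organism matches.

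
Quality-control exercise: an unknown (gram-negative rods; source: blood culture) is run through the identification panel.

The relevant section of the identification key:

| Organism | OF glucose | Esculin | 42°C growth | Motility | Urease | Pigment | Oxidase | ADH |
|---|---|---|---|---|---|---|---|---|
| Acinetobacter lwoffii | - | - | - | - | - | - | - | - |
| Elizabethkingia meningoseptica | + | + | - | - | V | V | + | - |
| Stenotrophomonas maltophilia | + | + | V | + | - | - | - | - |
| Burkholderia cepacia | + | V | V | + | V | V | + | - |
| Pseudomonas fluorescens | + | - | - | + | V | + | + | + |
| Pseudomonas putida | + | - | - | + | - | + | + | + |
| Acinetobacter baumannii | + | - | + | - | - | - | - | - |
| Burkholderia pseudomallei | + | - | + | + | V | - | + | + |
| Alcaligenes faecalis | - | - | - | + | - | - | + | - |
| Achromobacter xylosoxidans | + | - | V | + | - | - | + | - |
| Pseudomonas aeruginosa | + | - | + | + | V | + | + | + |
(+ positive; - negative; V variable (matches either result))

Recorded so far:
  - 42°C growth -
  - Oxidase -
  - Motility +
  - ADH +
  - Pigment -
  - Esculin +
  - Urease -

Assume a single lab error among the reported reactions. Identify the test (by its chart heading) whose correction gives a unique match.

As reported, no row in the chart matches all 7 reactions.
Reversing Urease → still no organism matches.
Reversing Pigment → still no organism matches.
Reversing Motility → still no organism matches.
Reversing ADH (to -) → unique match: Stenotrophomonas maltophilia.
Reversing 42°C growth → still no organism matches.
Reversing Esculin → still no organism matches.
Reversing Oxidase → still no organism matches.

ADH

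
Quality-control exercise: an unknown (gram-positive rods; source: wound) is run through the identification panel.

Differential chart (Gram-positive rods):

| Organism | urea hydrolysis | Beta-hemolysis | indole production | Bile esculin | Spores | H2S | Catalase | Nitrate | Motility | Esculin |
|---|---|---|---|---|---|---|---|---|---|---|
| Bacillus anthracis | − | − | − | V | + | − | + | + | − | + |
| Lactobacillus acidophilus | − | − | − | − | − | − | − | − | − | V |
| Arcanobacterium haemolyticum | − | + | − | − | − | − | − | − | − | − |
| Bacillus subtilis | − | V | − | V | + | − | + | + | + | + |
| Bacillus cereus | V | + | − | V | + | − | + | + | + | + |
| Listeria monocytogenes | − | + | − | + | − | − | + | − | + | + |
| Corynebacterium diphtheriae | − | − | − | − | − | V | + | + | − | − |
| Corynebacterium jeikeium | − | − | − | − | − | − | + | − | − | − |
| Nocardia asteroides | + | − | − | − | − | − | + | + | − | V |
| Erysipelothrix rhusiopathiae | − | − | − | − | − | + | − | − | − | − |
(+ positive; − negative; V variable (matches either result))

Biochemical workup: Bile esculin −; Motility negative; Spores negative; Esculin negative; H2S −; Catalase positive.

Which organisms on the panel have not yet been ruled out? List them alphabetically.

Corynebacterium diphtheriae, Corynebacterium jeikeium, Nocardia asteroides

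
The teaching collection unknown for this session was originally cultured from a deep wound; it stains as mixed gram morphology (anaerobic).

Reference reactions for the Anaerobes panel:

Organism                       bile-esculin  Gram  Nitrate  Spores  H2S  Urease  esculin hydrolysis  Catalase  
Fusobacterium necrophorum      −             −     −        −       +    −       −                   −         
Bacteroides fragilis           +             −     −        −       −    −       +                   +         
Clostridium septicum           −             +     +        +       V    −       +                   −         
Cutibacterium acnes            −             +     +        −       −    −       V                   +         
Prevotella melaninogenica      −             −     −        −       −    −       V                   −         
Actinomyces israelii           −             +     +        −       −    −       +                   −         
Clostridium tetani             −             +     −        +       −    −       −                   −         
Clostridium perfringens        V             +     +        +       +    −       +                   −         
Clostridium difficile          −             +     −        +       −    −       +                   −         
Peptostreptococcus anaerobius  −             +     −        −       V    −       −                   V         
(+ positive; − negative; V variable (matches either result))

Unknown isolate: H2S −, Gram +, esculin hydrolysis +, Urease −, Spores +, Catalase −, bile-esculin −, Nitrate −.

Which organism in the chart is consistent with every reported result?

Clostridium difficile

Urease −: all 10 remaining candidates are consistent.
Gram +: excludes Fusobacterium necrophorum, Bacteroides fragilis, Prevotella melaninogenica — 7 left.
H2S −: excludes Clostridium perfringens — 6 left.
esculin hydrolysis +: excludes Clostridium tetani, Peptostreptococcus anaerobius — 4 left.
Spores +: excludes Cutibacterium acnes, Actinomyces israelii — 2 left.
Nitrate −: excludes Clostridium septicum — 1 left.
Catalase −: the one remaining candidate is consistent.
bile-esculin −: the one remaining candidate is consistent.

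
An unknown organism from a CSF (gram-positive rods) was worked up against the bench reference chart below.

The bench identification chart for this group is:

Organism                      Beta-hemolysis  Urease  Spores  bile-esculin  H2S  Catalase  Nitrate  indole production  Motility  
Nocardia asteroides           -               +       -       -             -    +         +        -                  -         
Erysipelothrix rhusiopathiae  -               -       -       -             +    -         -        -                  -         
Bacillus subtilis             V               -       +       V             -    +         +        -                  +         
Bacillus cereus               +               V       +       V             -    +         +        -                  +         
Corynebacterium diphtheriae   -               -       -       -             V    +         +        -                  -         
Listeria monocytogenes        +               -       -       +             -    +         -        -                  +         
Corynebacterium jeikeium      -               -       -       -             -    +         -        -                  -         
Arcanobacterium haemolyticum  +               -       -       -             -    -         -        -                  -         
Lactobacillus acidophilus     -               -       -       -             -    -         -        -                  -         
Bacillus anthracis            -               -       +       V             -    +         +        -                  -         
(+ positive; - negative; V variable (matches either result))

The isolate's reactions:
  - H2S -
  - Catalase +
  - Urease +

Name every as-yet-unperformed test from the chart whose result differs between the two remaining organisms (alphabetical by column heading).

Beta-hemolysis, Motility, Spores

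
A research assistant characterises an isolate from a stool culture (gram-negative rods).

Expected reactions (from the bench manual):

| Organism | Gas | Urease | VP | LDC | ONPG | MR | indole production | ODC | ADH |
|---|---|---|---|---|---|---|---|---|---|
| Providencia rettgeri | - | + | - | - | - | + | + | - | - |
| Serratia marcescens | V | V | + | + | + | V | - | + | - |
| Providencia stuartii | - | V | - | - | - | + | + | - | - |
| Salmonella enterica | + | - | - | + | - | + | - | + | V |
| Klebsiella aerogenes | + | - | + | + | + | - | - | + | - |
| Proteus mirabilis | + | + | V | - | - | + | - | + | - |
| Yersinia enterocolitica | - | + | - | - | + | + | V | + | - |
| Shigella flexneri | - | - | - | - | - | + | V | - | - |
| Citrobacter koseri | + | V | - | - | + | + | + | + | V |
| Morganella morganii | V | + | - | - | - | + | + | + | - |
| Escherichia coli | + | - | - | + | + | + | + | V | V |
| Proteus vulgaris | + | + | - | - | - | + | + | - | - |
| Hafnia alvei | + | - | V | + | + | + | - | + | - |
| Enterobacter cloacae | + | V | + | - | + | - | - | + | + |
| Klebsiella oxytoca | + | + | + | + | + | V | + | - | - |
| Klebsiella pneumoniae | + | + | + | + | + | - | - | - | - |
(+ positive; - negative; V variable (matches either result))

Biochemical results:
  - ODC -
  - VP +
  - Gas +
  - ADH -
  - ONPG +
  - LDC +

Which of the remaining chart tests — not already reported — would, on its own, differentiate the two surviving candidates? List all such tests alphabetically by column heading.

indole production

ONPG +: excludes 7 organisms — 9 left.
ADH -: excludes Enterobacter cloacae — 8 left.
Gas +: excludes Yersinia enterocolitica — 7 left.
VP +: excludes Citrobacter koseri, Escherichia coli — 5 left.
LDC +: all 5 remaining candidates are consistent.
ODC -: excludes Serratia marcescens, Klebsiella aerogenes, Hafnia alvei — 2 left.
Two candidates remain: Klebsiella oxytoca and Klebsiella pneumoniae.
  Urease: + vs + — same for both, does not separate.
  MR: V vs - — variable for at least one, does not separate.
  indole production: Klebsiella oxytoca +, Klebsiella pneumoniae - — discriminates.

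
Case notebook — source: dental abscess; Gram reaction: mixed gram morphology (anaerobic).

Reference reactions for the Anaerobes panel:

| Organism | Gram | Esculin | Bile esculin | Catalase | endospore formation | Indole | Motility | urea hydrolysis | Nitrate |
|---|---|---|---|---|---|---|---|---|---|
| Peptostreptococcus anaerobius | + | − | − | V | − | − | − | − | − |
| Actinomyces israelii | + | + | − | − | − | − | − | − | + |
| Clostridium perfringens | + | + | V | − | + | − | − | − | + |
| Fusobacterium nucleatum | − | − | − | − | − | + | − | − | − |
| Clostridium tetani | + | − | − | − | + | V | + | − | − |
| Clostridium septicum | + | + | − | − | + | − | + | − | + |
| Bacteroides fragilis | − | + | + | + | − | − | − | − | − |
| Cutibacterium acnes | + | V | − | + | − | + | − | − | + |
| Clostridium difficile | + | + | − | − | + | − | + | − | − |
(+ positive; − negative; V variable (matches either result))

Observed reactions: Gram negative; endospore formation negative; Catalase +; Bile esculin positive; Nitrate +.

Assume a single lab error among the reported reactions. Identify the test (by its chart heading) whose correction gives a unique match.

Nitrate

As reported, no row in the chart matches all 5 reactions.
Reversing endospore formation → still no organism matches.
Reversing Bile esculin → still no organism matches.
Reversing Catalase → still no organism matches.
Reversing Gram → still no organism matches.
Reversing Nitrate (to −) → unique match: Bacteroides fragilis.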